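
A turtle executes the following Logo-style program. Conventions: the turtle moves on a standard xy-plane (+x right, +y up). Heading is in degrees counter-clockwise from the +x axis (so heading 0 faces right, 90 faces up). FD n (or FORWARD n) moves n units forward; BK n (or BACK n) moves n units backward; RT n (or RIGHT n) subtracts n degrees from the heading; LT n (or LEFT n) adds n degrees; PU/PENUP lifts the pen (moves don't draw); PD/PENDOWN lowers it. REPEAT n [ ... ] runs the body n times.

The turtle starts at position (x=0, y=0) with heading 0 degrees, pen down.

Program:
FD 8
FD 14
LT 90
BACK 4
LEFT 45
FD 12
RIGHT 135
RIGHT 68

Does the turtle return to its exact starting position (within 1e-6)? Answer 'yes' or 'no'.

Answer: no

Derivation:
Executing turtle program step by step:
Start: pos=(0,0), heading=0, pen down
FD 8: (0,0) -> (8,0) [heading=0, draw]
FD 14: (8,0) -> (22,0) [heading=0, draw]
LT 90: heading 0 -> 90
BK 4: (22,0) -> (22,-4) [heading=90, draw]
LT 45: heading 90 -> 135
FD 12: (22,-4) -> (13.515,4.485) [heading=135, draw]
RT 135: heading 135 -> 0
RT 68: heading 0 -> 292
Final: pos=(13.515,4.485), heading=292, 4 segment(s) drawn

Start position: (0, 0)
Final position: (13.515, 4.485)
Distance = 14.24; >= 1e-6 -> NOT closed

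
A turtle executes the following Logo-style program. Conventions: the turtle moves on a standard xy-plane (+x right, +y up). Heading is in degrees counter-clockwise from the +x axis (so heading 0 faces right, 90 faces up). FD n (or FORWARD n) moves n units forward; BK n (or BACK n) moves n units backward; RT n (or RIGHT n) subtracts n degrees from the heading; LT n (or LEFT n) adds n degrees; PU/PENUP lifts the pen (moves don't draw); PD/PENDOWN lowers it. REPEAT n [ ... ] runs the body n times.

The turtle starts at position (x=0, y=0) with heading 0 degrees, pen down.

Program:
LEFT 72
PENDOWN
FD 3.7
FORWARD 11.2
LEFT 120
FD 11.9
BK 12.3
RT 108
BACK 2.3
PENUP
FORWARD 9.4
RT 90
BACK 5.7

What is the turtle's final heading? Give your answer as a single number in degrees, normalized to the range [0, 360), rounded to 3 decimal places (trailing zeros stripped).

Executing turtle program step by step:
Start: pos=(0,0), heading=0, pen down
LT 72: heading 0 -> 72
PD: pen down
FD 3.7: (0,0) -> (1.143,3.519) [heading=72, draw]
FD 11.2: (1.143,3.519) -> (4.604,14.171) [heading=72, draw]
LT 120: heading 72 -> 192
FD 11.9: (4.604,14.171) -> (-7.036,11.697) [heading=192, draw]
BK 12.3: (-7.036,11.697) -> (4.996,14.254) [heading=192, draw]
RT 108: heading 192 -> 84
BK 2.3: (4.996,14.254) -> (4.755,11.967) [heading=84, draw]
PU: pen up
FD 9.4: (4.755,11.967) -> (5.738,21.315) [heading=84, move]
RT 90: heading 84 -> 354
BK 5.7: (5.738,21.315) -> (0.069,21.911) [heading=354, move]
Final: pos=(0.069,21.911), heading=354, 5 segment(s) drawn

Answer: 354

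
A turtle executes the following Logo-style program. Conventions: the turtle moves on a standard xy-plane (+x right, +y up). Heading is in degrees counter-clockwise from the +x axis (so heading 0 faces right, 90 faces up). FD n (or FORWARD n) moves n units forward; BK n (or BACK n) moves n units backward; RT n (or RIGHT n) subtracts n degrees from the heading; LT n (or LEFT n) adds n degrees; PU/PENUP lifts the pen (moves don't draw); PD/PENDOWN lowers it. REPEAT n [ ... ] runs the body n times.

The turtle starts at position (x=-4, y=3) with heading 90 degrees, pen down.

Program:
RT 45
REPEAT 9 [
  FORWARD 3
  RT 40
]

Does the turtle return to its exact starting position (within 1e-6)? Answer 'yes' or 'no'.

Answer: yes

Derivation:
Executing turtle program step by step:
Start: pos=(-4,3), heading=90, pen down
RT 45: heading 90 -> 45
REPEAT 9 [
  -- iteration 1/9 --
  FD 3: (-4,3) -> (-1.879,5.121) [heading=45, draw]
  RT 40: heading 45 -> 5
  -- iteration 2/9 --
  FD 3: (-1.879,5.121) -> (1.11,5.383) [heading=5, draw]
  RT 40: heading 5 -> 325
  -- iteration 3/9 --
  FD 3: (1.11,5.383) -> (3.567,3.662) [heading=325, draw]
  RT 40: heading 325 -> 285
  -- iteration 4/9 --
  FD 3: (3.567,3.662) -> (4.344,0.764) [heading=285, draw]
  RT 40: heading 285 -> 245
  -- iteration 5/9 --
  FD 3: (4.344,0.764) -> (3.076,-1.955) [heading=245, draw]
  RT 40: heading 245 -> 205
  -- iteration 6/9 --
  FD 3: (3.076,-1.955) -> (0.357,-3.222) [heading=205, draw]
  RT 40: heading 205 -> 165
  -- iteration 7/9 --
  FD 3: (0.357,-3.222) -> (-2.541,-2.446) [heading=165, draw]
  RT 40: heading 165 -> 125
  -- iteration 8/9 --
  FD 3: (-2.541,-2.446) -> (-4.261,0.011) [heading=125, draw]
  RT 40: heading 125 -> 85
  -- iteration 9/9 --
  FD 3: (-4.261,0.011) -> (-4,3) [heading=85, draw]
  RT 40: heading 85 -> 45
]
Final: pos=(-4,3), heading=45, 9 segment(s) drawn

Start position: (-4, 3)
Final position: (-4, 3)
Distance = 0; < 1e-6 -> CLOSED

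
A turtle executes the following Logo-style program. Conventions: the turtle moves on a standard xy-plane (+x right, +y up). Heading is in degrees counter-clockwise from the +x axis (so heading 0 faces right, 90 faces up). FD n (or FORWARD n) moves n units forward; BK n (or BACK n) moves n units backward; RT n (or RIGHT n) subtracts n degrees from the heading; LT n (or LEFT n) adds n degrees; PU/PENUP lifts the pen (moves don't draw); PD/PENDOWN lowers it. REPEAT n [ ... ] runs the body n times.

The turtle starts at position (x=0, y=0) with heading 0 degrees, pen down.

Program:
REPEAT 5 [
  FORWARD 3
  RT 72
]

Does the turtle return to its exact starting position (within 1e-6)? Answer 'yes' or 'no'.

Answer: yes

Derivation:
Executing turtle program step by step:
Start: pos=(0,0), heading=0, pen down
REPEAT 5 [
  -- iteration 1/5 --
  FD 3: (0,0) -> (3,0) [heading=0, draw]
  RT 72: heading 0 -> 288
  -- iteration 2/5 --
  FD 3: (3,0) -> (3.927,-2.853) [heading=288, draw]
  RT 72: heading 288 -> 216
  -- iteration 3/5 --
  FD 3: (3.927,-2.853) -> (1.5,-4.617) [heading=216, draw]
  RT 72: heading 216 -> 144
  -- iteration 4/5 --
  FD 3: (1.5,-4.617) -> (-0.927,-2.853) [heading=144, draw]
  RT 72: heading 144 -> 72
  -- iteration 5/5 --
  FD 3: (-0.927,-2.853) -> (0,0) [heading=72, draw]
  RT 72: heading 72 -> 0
]
Final: pos=(0,0), heading=0, 5 segment(s) drawn

Start position: (0, 0)
Final position: (0, 0)
Distance = 0; < 1e-6 -> CLOSED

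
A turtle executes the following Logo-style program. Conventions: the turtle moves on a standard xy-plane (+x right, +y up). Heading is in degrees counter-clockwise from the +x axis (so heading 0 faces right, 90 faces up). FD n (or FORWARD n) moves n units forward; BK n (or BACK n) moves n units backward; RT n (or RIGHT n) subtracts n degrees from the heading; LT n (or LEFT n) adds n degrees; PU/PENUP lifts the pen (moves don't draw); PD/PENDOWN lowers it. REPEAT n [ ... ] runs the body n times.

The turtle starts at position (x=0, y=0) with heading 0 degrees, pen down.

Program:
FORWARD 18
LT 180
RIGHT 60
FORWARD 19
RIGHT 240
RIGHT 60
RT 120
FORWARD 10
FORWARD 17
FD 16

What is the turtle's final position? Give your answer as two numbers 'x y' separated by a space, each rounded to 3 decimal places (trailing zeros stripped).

Answer: 30 53.694

Derivation:
Executing turtle program step by step:
Start: pos=(0,0), heading=0, pen down
FD 18: (0,0) -> (18,0) [heading=0, draw]
LT 180: heading 0 -> 180
RT 60: heading 180 -> 120
FD 19: (18,0) -> (8.5,16.454) [heading=120, draw]
RT 240: heading 120 -> 240
RT 60: heading 240 -> 180
RT 120: heading 180 -> 60
FD 10: (8.5,16.454) -> (13.5,25.115) [heading=60, draw]
FD 17: (13.5,25.115) -> (22,39.837) [heading=60, draw]
FD 16: (22,39.837) -> (30,53.694) [heading=60, draw]
Final: pos=(30,53.694), heading=60, 5 segment(s) drawn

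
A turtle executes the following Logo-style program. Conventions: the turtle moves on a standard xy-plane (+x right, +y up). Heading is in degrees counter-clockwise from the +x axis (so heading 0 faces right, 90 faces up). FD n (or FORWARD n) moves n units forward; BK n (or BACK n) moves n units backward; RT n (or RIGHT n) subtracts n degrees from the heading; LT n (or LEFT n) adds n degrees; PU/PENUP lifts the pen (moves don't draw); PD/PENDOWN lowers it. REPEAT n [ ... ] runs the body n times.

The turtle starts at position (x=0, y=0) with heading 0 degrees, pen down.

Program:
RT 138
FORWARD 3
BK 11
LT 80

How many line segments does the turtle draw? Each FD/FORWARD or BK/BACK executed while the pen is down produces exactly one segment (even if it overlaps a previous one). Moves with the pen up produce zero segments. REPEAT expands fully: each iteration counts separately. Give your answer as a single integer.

Answer: 2

Derivation:
Executing turtle program step by step:
Start: pos=(0,0), heading=0, pen down
RT 138: heading 0 -> 222
FD 3: (0,0) -> (-2.229,-2.007) [heading=222, draw]
BK 11: (-2.229,-2.007) -> (5.945,5.353) [heading=222, draw]
LT 80: heading 222 -> 302
Final: pos=(5.945,5.353), heading=302, 2 segment(s) drawn
Segments drawn: 2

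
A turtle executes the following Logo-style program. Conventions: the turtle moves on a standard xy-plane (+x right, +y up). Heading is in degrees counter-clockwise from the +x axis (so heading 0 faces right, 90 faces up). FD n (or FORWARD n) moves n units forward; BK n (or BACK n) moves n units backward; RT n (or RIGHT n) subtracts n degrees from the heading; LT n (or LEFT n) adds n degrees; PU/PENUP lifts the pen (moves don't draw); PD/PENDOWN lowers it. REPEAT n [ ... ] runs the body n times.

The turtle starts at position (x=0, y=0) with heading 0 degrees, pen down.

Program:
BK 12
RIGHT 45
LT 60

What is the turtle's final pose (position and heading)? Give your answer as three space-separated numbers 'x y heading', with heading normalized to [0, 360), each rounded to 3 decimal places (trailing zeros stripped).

Executing turtle program step by step:
Start: pos=(0,0), heading=0, pen down
BK 12: (0,0) -> (-12,0) [heading=0, draw]
RT 45: heading 0 -> 315
LT 60: heading 315 -> 15
Final: pos=(-12,0), heading=15, 1 segment(s) drawn

Answer: -12 0 15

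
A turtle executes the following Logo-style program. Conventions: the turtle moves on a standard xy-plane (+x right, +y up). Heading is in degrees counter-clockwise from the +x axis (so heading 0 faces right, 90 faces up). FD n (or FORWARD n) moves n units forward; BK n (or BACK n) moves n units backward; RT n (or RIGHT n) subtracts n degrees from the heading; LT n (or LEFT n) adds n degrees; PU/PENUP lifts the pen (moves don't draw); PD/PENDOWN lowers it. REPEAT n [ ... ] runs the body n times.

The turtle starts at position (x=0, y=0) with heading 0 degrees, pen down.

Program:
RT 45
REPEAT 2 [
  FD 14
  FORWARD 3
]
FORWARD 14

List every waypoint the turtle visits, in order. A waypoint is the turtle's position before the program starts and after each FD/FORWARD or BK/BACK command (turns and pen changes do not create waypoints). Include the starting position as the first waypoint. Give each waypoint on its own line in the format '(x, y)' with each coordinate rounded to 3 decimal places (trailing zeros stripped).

Answer: (0, 0)
(9.899, -9.899)
(12.021, -12.021)
(21.92, -21.92)
(24.042, -24.042)
(33.941, -33.941)

Derivation:
Executing turtle program step by step:
Start: pos=(0,0), heading=0, pen down
RT 45: heading 0 -> 315
REPEAT 2 [
  -- iteration 1/2 --
  FD 14: (0,0) -> (9.899,-9.899) [heading=315, draw]
  FD 3: (9.899,-9.899) -> (12.021,-12.021) [heading=315, draw]
  -- iteration 2/2 --
  FD 14: (12.021,-12.021) -> (21.92,-21.92) [heading=315, draw]
  FD 3: (21.92,-21.92) -> (24.042,-24.042) [heading=315, draw]
]
FD 14: (24.042,-24.042) -> (33.941,-33.941) [heading=315, draw]
Final: pos=(33.941,-33.941), heading=315, 5 segment(s) drawn
Waypoints (6 total):
(0, 0)
(9.899, -9.899)
(12.021, -12.021)
(21.92, -21.92)
(24.042, -24.042)
(33.941, -33.941)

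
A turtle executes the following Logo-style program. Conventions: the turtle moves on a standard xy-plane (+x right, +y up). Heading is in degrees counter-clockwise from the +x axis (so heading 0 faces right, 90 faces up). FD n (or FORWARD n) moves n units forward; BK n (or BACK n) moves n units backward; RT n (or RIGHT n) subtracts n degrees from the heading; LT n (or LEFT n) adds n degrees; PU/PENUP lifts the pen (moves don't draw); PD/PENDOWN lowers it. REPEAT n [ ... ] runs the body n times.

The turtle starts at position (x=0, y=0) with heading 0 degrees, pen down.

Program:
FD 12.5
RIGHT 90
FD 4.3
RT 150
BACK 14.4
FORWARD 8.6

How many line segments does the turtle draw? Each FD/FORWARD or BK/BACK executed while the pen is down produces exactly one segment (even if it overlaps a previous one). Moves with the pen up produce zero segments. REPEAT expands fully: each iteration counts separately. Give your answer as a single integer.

Executing turtle program step by step:
Start: pos=(0,0), heading=0, pen down
FD 12.5: (0,0) -> (12.5,0) [heading=0, draw]
RT 90: heading 0 -> 270
FD 4.3: (12.5,0) -> (12.5,-4.3) [heading=270, draw]
RT 150: heading 270 -> 120
BK 14.4: (12.5,-4.3) -> (19.7,-16.771) [heading=120, draw]
FD 8.6: (19.7,-16.771) -> (15.4,-9.323) [heading=120, draw]
Final: pos=(15.4,-9.323), heading=120, 4 segment(s) drawn
Segments drawn: 4

Answer: 4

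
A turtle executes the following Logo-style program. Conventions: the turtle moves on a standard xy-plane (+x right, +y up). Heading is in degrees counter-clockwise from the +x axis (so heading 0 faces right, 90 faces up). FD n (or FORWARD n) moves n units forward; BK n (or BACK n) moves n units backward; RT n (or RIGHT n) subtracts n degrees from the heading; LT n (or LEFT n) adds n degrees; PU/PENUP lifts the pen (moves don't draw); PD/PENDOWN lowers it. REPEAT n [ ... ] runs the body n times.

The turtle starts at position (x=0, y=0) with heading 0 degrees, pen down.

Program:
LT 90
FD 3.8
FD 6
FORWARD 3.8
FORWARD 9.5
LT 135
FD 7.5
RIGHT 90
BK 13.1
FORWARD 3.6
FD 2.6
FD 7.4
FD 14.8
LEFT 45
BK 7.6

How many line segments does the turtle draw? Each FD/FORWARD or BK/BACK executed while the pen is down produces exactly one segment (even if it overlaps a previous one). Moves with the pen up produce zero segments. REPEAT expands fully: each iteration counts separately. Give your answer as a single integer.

Answer: 11

Derivation:
Executing turtle program step by step:
Start: pos=(0,0), heading=0, pen down
LT 90: heading 0 -> 90
FD 3.8: (0,0) -> (0,3.8) [heading=90, draw]
FD 6: (0,3.8) -> (0,9.8) [heading=90, draw]
FD 3.8: (0,9.8) -> (0,13.6) [heading=90, draw]
FD 9.5: (0,13.6) -> (0,23.1) [heading=90, draw]
LT 135: heading 90 -> 225
FD 7.5: (0,23.1) -> (-5.303,17.797) [heading=225, draw]
RT 90: heading 225 -> 135
BK 13.1: (-5.303,17.797) -> (3.96,8.534) [heading=135, draw]
FD 3.6: (3.96,8.534) -> (1.414,11.079) [heading=135, draw]
FD 2.6: (1.414,11.079) -> (-0.424,12.918) [heading=135, draw]
FD 7.4: (-0.424,12.918) -> (-5.657,18.15) [heading=135, draw]
FD 14.8: (-5.657,18.15) -> (-16.122,28.615) [heading=135, draw]
LT 45: heading 135 -> 180
BK 7.6: (-16.122,28.615) -> (-8.522,28.615) [heading=180, draw]
Final: pos=(-8.522,28.615), heading=180, 11 segment(s) drawn
Segments drawn: 11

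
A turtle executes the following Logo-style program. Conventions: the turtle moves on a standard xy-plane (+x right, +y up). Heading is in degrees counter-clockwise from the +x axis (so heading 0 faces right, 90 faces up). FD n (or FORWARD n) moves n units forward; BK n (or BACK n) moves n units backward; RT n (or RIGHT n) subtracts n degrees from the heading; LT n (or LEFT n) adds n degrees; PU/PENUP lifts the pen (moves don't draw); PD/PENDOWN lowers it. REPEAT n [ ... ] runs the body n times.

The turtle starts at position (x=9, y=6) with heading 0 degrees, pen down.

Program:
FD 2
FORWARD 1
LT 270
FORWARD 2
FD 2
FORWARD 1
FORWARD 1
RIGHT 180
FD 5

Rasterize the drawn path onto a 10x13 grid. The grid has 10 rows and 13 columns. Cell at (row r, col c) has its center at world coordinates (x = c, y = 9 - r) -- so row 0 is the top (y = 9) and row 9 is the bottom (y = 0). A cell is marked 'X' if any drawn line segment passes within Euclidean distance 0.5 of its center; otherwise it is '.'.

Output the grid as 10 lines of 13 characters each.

Segment 0: (9,6) -> (11,6)
Segment 1: (11,6) -> (12,6)
Segment 2: (12,6) -> (12,4)
Segment 3: (12,4) -> (12,2)
Segment 4: (12,2) -> (12,1)
Segment 5: (12,1) -> (12,0)
Segment 6: (12,0) -> (12,5)

Answer: .............
.............
.............
.........XXXX
............X
............X
............X
............X
............X
............X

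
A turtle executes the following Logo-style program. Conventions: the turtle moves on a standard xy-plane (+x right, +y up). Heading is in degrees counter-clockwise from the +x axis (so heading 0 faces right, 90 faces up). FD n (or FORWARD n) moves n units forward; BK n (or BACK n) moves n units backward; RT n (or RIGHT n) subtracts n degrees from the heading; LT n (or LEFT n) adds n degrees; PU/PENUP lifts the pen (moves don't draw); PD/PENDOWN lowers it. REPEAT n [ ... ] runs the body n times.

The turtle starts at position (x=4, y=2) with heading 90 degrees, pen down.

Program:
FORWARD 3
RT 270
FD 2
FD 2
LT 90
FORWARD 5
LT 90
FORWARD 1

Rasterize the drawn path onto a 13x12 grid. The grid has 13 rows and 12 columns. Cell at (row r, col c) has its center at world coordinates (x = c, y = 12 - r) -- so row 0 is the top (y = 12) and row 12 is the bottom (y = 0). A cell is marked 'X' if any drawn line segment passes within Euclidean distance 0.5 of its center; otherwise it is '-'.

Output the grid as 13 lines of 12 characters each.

Answer: ------------
------------
------------
------------
------------
------------
------------
XXXXX-------
X---X-------
X---X-------
X---X-------
X-----------
XX----------

Derivation:
Segment 0: (4,2) -> (4,5)
Segment 1: (4,5) -> (2,5)
Segment 2: (2,5) -> (0,5)
Segment 3: (0,5) -> (0,0)
Segment 4: (0,0) -> (1,0)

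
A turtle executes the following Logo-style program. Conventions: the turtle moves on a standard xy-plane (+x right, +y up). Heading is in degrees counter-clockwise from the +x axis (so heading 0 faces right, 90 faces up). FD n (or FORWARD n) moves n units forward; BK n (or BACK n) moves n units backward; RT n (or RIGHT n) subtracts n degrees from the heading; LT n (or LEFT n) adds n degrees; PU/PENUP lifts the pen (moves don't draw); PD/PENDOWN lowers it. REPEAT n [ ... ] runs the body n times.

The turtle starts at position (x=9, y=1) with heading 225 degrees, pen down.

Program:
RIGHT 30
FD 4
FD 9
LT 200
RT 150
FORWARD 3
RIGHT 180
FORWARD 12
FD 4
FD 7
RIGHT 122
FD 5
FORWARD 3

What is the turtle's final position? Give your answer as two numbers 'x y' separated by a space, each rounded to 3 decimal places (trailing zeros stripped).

Executing turtle program step by step:
Start: pos=(9,1), heading=225, pen down
RT 30: heading 225 -> 195
FD 4: (9,1) -> (5.136,-0.035) [heading=195, draw]
FD 9: (5.136,-0.035) -> (-3.557,-2.365) [heading=195, draw]
LT 200: heading 195 -> 35
RT 150: heading 35 -> 245
FD 3: (-3.557,-2.365) -> (-4.825,-5.084) [heading=245, draw]
RT 180: heading 245 -> 65
FD 12: (-4.825,-5.084) -> (0.247,5.792) [heading=65, draw]
FD 4: (0.247,5.792) -> (1.937,9.417) [heading=65, draw]
FD 7: (1.937,9.417) -> (4.895,15.762) [heading=65, draw]
RT 122: heading 65 -> 303
FD 5: (4.895,15.762) -> (7.619,11.568) [heading=303, draw]
FD 3: (7.619,11.568) -> (9.252,9.052) [heading=303, draw]
Final: pos=(9.252,9.052), heading=303, 8 segment(s) drawn

Answer: 9.252 9.052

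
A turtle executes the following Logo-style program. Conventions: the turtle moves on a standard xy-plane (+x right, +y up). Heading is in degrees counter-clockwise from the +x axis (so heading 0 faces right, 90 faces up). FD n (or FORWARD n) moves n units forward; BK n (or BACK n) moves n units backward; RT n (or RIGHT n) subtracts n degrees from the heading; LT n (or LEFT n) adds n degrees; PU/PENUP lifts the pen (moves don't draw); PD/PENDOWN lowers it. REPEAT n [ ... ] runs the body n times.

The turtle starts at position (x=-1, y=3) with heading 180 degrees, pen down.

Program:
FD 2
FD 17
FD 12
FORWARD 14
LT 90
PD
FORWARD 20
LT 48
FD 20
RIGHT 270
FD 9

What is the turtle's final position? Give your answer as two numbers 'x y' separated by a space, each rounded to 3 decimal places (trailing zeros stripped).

Answer: -25.115 -23.694

Derivation:
Executing turtle program step by step:
Start: pos=(-1,3), heading=180, pen down
FD 2: (-1,3) -> (-3,3) [heading=180, draw]
FD 17: (-3,3) -> (-20,3) [heading=180, draw]
FD 12: (-20,3) -> (-32,3) [heading=180, draw]
FD 14: (-32,3) -> (-46,3) [heading=180, draw]
LT 90: heading 180 -> 270
PD: pen down
FD 20: (-46,3) -> (-46,-17) [heading=270, draw]
LT 48: heading 270 -> 318
FD 20: (-46,-17) -> (-31.137,-30.383) [heading=318, draw]
RT 270: heading 318 -> 48
FD 9: (-31.137,-30.383) -> (-25.115,-23.694) [heading=48, draw]
Final: pos=(-25.115,-23.694), heading=48, 7 segment(s) drawn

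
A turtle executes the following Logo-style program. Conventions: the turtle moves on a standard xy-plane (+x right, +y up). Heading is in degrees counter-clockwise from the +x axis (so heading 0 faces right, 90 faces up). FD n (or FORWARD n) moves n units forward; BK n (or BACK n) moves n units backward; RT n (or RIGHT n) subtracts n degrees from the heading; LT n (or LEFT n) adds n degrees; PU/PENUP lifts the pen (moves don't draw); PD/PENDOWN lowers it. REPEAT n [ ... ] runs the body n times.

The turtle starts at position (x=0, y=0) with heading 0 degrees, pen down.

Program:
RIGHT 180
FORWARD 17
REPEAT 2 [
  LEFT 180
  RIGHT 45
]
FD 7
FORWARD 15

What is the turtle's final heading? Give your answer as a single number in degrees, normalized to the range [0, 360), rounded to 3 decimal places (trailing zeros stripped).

Executing turtle program step by step:
Start: pos=(0,0), heading=0, pen down
RT 180: heading 0 -> 180
FD 17: (0,0) -> (-17,0) [heading=180, draw]
REPEAT 2 [
  -- iteration 1/2 --
  LT 180: heading 180 -> 0
  RT 45: heading 0 -> 315
  -- iteration 2/2 --
  LT 180: heading 315 -> 135
  RT 45: heading 135 -> 90
]
FD 7: (-17,0) -> (-17,7) [heading=90, draw]
FD 15: (-17,7) -> (-17,22) [heading=90, draw]
Final: pos=(-17,22), heading=90, 3 segment(s) drawn

Answer: 90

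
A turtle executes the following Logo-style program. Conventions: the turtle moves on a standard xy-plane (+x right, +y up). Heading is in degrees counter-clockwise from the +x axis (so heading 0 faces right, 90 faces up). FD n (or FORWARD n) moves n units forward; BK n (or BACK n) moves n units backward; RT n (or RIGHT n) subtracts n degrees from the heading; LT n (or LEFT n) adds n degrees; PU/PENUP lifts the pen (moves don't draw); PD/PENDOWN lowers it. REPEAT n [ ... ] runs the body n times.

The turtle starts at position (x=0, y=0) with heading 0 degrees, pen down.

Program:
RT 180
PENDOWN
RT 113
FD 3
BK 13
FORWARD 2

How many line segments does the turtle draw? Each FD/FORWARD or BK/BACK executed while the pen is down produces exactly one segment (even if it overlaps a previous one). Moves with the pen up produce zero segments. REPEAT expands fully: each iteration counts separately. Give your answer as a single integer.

Executing turtle program step by step:
Start: pos=(0,0), heading=0, pen down
RT 180: heading 0 -> 180
PD: pen down
RT 113: heading 180 -> 67
FD 3: (0,0) -> (1.172,2.762) [heading=67, draw]
BK 13: (1.172,2.762) -> (-3.907,-9.205) [heading=67, draw]
FD 2: (-3.907,-9.205) -> (-3.126,-7.364) [heading=67, draw]
Final: pos=(-3.126,-7.364), heading=67, 3 segment(s) drawn
Segments drawn: 3

Answer: 3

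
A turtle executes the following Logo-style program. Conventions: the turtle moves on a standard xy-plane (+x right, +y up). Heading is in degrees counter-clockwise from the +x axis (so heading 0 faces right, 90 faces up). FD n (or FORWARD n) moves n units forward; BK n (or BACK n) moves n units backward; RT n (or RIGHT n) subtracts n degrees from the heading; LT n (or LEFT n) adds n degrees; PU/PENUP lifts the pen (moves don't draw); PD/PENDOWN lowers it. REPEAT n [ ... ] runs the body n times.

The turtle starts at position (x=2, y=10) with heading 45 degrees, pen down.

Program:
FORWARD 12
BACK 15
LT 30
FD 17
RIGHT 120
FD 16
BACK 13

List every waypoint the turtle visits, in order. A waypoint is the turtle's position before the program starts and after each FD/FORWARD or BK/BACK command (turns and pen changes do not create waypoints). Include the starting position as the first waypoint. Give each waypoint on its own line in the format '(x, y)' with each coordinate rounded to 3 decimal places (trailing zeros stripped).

Executing turtle program step by step:
Start: pos=(2,10), heading=45, pen down
FD 12: (2,10) -> (10.485,18.485) [heading=45, draw]
BK 15: (10.485,18.485) -> (-0.121,7.879) [heading=45, draw]
LT 30: heading 45 -> 75
FD 17: (-0.121,7.879) -> (4.279,24.299) [heading=75, draw]
RT 120: heading 75 -> 315
FD 16: (4.279,24.299) -> (15.592,12.986) [heading=315, draw]
BK 13: (15.592,12.986) -> (6.4,22.178) [heading=315, draw]
Final: pos=(6.4,22.178), heading=315, 5 segment(s) drawn
Waypoints (6 total):
(2, 10)
(10.485, 18.485)
(-0.121, 7.879)
(4.279, 24.299)
(15.592, 12.986)
(6.4, 22.178)

Answer: (2, 10)
(10.485, 18.485)
(-0.121, 7.879)
(4.279, 24.299)
(15.592, 12.986)
(6.4, 22.178)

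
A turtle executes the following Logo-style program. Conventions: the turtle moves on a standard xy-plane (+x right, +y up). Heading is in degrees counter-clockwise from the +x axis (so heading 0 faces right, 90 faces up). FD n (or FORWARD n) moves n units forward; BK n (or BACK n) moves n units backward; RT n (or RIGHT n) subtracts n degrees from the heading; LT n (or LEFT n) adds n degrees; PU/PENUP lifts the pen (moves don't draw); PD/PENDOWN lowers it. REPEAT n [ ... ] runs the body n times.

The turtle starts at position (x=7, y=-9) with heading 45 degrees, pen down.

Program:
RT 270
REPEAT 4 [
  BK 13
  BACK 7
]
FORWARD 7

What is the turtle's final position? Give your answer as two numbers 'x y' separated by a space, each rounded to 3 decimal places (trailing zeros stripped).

Executing turtle program step by step:
Start: pos=(7,-9), heading=45, pen down
RT 270: heading 45 -> 135
REPEAT 4 [
  -- iteration 1/4 --
  BK 13: (7,-9) -> (16.192,-18.192) [heading=135, draw]
  BK 7: (16.192,-18.192) -> (21.142,-23.142) [heading=135, draw]
  -- iteration 2/4 --
  BK 13: (21.142,-23.142) -> (30.335,-32.335) [heading=135, draw]
  BK 7: (30.335,-32.335) -> (35.284,-37.284) [heading=135, draw]
  -- iteration 3/4 --
  BK 13: (35.284,-37.284) -> (44.477,-46.477) [heading=135, draw]
  BK 7: (44.477,-46.477) -> (49.426,-51.426) [heading=135, draw]
  -- iteration 4/4 --
  BK 13: (49.426,-51.426) -> (58.619,-60.619) [heading=135, draw]
  BK 7: (58.619,-60.619) -> (63.569,-65.569) [heading=135, draw]
]
FD 7: (63.569,-65.569) -> (58.619,-60.619) [heading=135, draw]
Final: pos=(58.619,-60.619), heading=135, 9 segment(s) drawn

Answer: 58.619 -60.619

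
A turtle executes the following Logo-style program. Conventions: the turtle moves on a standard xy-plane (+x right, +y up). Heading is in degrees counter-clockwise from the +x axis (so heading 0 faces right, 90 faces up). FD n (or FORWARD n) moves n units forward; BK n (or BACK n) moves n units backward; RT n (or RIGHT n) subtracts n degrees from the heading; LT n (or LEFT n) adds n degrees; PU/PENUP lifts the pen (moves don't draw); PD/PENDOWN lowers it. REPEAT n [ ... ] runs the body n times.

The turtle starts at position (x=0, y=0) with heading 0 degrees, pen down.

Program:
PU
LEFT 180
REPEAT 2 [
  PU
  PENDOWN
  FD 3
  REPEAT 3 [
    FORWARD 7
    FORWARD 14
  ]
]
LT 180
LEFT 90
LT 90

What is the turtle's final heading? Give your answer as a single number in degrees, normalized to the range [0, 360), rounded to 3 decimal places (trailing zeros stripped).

Answer: 180

Derivation:
Executing turtle program step by step:
Start: pos=(0,0), heading=0, pen down
PU: pen up
LT 180: heading 0 -> 180
REPEAT 2 [
  -- iteration 1/2 --
  PU: pen up
  PD: pen down
  FD 3: (0,0) -> (-3,0) [heading=180, draw]
  REPEAT 3 [
    -- iteration 1/3 --
    FD 7: (-3,0) -> (-10,0) [heading=180, draw]
    FD 14: (-10,0) -> (-24,0) [heading=180, draw]
    -- iteration 2/3 --
    FD 7: (-24,0) -> (-31,0) [heading=180, draw]
    FD 14: (-31,0) -> (-45,0) [heading=180, draw]
    -- iteration 3/3 --
    FD 7: (-45,0) -> (-52,0) [heading=180, draw]
    FD 14: (-52,0) -> (-66,0) [heading=180, draw]
  ]
  -- iteration 2/2 --
  PU: pen up
  PD: pen down
  FD 3: (-66,0) -> (-69,0) [heading=180, draw]
  REPEAT 3 [
    -- iteration 1/3 --
    FD 7: (-69,0) -> (-76,0) [heading=180, draw]
    FD 14: (-76,0) -> (-90,0) [heading=180, draw]
    -- iteration 2/3 --
    FD 7: (-90,0) -> (-97,0) [heading=180, draw]
    FD 14: (-97,0) -> (-111,0) [heading=180, draw]
    -- iteration 3/3 --
    FD 7: (-111,0) -> (-118,0) [heading=180, draw]
    FD 14: (-118,0) -> (-132,0) [heading=180, draw]
  ]
]
LT 180: heading 180 -> 0
LT 90: heading 0 -> 90
LT 90: heading 90 -> 180
Final: pos=(-132,0), heading=180, 14 segment(s) drawn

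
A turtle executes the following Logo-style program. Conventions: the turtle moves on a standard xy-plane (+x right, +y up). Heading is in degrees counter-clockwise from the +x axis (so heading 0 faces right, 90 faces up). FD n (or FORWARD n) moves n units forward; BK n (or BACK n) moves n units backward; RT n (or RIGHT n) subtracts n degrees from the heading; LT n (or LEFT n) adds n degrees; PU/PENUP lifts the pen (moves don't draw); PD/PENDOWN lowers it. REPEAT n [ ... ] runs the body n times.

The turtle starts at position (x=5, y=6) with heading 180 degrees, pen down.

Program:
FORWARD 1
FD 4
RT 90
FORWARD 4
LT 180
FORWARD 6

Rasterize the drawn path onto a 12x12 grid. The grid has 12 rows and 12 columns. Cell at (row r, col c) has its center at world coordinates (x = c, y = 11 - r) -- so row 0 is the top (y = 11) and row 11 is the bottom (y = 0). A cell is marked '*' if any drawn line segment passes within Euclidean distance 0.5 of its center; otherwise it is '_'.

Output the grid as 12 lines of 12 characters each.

Segment 0: (5,6) -> (4,6)
Segment 1: (4,6) -> (0,6)
Segment 2: (0,6) -> (0,10)
Segment 3: (0,10) -> (-0,4)

Answer: ____________
*___________
*___________
*___________
*___________
******______
*___________
*___________
____________
____________
____________
____________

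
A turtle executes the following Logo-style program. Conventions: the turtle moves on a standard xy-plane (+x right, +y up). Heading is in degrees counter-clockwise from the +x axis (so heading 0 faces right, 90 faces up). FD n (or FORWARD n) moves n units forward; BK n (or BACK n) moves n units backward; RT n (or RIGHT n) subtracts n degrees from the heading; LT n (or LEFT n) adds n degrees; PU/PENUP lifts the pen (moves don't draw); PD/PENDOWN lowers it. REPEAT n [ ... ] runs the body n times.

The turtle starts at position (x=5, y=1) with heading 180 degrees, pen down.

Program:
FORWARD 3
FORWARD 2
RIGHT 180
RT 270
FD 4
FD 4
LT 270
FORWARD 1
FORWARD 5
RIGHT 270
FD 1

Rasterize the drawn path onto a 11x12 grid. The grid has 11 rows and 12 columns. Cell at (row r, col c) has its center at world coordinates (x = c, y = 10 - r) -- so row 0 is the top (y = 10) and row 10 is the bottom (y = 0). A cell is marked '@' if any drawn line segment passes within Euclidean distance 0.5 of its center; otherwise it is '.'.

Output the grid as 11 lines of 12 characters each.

Segment 0: (5,1) -> (2,1)
Segment 1: (2,1) -> (0,1)
Segment 2: (0,1) -> (-0,5)
Segment 3: (-0,5) -> (-0,9)
Segment 4: (-0,9) -> (1,9)
Segment 5: (1,9) -> (6,9)
Segment 6: (6,9) -> (6,10)

Answer: ......@.....
@@@@@@@.....
@...........
@...........
@...........
@...........
@...........
@...........
@...........
@@@@@@......
............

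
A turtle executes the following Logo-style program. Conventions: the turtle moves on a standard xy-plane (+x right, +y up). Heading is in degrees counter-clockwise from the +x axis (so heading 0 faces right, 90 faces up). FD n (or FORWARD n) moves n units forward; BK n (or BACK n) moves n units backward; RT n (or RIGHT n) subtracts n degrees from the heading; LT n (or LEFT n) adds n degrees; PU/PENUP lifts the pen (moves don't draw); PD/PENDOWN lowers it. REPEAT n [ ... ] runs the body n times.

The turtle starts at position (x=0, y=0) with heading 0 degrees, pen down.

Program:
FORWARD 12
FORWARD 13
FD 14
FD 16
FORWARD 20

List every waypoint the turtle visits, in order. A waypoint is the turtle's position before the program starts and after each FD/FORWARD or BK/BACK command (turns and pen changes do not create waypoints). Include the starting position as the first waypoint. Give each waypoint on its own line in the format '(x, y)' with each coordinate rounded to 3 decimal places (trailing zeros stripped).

Executing turtle program step by step:
Start: pos=(0,0), heading=0, pen down
FD 12: (0,0) -> (12,0) [heading=0, draw]
FD 13: (12,0) -> (25,0) [heading=0, draw]
FD 14: (25,0) -> (39,0) [heading=0, draw]
FD 16: (39,0) -> (55,0) [heading=0, draw]
FD 20: (55,0) -> (75,0) [heading=0, draw]
Final: pos=(75,0), heading=0, 5 segment(s) drawn
Waypoints (6 total):
(0, 0)
(12, 0)
(25, 0)
(39, 0)
(55, 0)
(75, 0)

Answer: (0, 0)
(12, 0)
(25, 0)
(39, 0)
(55, 0)
(75, 0)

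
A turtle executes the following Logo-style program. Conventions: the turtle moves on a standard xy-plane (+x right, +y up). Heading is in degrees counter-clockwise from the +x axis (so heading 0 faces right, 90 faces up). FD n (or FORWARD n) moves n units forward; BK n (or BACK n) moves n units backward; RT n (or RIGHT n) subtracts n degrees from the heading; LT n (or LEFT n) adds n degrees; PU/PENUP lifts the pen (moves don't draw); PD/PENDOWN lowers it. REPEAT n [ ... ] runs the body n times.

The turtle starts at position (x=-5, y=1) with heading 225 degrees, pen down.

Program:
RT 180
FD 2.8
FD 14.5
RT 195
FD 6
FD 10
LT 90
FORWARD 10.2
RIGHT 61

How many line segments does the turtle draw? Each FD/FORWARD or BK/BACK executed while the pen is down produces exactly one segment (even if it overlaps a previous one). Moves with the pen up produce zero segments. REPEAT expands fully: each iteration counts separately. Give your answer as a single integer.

Answer: 5

Derivation:
Executing turtle program step by step:
Start: pos=(-5,1), heading=225, pen down
RT 180: heading 225 -> 45
FD 2.8: (-5,1) -> (-3.02,2.98) [heading=45, draw]
FD 14.5: (-3.02,2.98) -> (7.233,13.233) [heading=45, draw]
RT 195: heading 45 -> 210
FD 6: (7.233,13.233) -> (2.037,10.233) [heading=210, draw]
FD 10: (2.037,10.233) -> (-6.623,5.233) [heading=210, draw]
LT 90: heading 210 -> 300
FD 10.2: (-6.623,5.233) -> (-1.523,-3.601) [heading=300, draw]
RT 61: heading 300 -> 239
Final: pos=(-1.523,-3.601), heading=239, 5 segment(s) drawn
Segments drawn: 5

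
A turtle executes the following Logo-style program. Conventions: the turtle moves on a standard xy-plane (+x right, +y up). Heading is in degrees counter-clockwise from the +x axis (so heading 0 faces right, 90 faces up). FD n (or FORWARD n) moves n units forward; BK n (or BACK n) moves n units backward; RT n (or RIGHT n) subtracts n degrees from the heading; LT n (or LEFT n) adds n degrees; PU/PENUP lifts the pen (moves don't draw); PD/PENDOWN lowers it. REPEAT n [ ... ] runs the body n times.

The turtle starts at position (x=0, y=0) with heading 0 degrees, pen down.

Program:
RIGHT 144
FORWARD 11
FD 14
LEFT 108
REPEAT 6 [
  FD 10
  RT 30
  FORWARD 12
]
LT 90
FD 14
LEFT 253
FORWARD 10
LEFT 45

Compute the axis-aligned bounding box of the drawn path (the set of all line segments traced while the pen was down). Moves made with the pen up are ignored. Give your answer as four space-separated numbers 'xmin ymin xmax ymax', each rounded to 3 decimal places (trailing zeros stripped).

Answer: -84.351 -91.27 0 0

Derivation:
Executing turtle program step by step:
Start: pos=(0,0), heading=0, pen down
RT 144: heading 0 -> 216
FD 11: (0,0) -> (-8.899,-6.466) [heading=216, draw]
FD 14: (-8.899,-6.466) -> (-20.225,-14.695) [heading=216, draw]
LT 108: heading 216 -> 324
REPEAT 6 [
  -- iteration 1/6 --
  FD 10: (-20.225,-14.695) -> (-12.135,-20.572) [heading=324, draw]
  RT 30: heading 324 -> 294
  FD 12: (-12.135,-20.572) -> (-7.254,-31.535) [heading=294, draw]
  -- iteration 2/6 --
  FD 10: (-7.254,-31.535) -> (-3.187,-40.67) [heading=294, draw]
  RT 30: heading 294 -> 264
  FD 12: (-3.187,-40.67) -> (-4.441,-52.605) [heading=264, draw]
  -- iteration 3/6 --
  FD 10: (-4.441,-52.605) -> (-5.487,-62.55) [heading=264, draw]
  RT 30: heading 264 -> 234
  FD 12: (-5.487,-62.55) -> (-12.54,-72.258) [heading=234, draw]
  -- iteration 4/6 --
  FD 10: (-12.54,-72.258) -> (-18.418,-80.348) [heading=234, draw]
  RT 30: heading 234 -> 204
  FD 12: (-18.418,-80.348) -> (-29.38,-85.229) [heading=204, draw]
  -- iteration 5/6 --
  FD 10: (-29.38,-85.229) -> (-38.516,-89.297) [heading=204, draw]
  RT 30: heading 204 -> 174
  FD 12: (-38.516,-89.297) -> (-50.45,-88.042) [heading=174, draw]
  -- iteration 6/6 --
  FD 10: (-50.45,-88.042) -> (-60.395,-86.997) [heading=174, draw]
  RT 30: heading 174 -> 144
  FD 12: (-60.395,-86.997) -> (-70.104,-79.943) [heading=144, draw]
]
LT 90: heading 144 -> 234
FD 14: (-70.104,-79.943) -> (-78.333,-91.27) [heading=234, draw]
LT 253: heading 234 -> 127
FD 10: (-78.333,-91.27) -> (-84.351,-83.283) [heading=127, draw]
LT 45: heading 127 -> 172
Final: pos=(-84.351,-83.283), heading=172, 16 segment(s) drawn

Segment endpoints: x in {-84.351, -78.333, -70.104, -60.395, -50.45, -38.516, -29.38, -20.225, -18.418, -12.54, -12.135, -8.899, -7.254, -5.487, -4.441, -3.187, 0}, y in {-91.27, -89.297, -88.042, -86.997, -85.229, -83.283, -80.348, -79.943, -72.258, -62.55, -52.605, -40.67, -31.535, -20.572, -14.695, -6.466, 0}
xmin=-84.351, ymin=-91.27, xmax=0, ymax=0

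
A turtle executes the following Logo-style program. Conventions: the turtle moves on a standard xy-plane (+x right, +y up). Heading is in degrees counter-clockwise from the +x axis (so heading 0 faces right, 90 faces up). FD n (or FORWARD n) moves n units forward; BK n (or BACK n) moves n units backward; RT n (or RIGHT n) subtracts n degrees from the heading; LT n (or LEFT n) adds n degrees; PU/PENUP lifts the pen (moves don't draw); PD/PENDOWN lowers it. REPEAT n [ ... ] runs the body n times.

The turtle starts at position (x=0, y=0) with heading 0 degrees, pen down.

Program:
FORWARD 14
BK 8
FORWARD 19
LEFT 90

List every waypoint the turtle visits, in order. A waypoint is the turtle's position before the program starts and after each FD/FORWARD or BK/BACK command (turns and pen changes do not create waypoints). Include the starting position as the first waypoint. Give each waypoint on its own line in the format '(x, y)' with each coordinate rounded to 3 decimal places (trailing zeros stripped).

Executing turtle program step by step:
Start: pos=(0,0), heading=0, pen down
FD 14: (0,0) -> (14,0) [heading=0, draw]
BK 8: (14,0) -> (6,0) [heading=0, draw]
FD 19: (6,0) -> (25,0) [heading=0, draw]
LT 90: heading 0 -> 90
Final: pos=(25,0), heading=90, 3 segment(s) drawn
Waypoints (4 total):
(0, 0)
(14, 0)
(6, 0)
(25, 0)

Answer: (0, 0)
(14, 0)
(6, 0)
(25, 0)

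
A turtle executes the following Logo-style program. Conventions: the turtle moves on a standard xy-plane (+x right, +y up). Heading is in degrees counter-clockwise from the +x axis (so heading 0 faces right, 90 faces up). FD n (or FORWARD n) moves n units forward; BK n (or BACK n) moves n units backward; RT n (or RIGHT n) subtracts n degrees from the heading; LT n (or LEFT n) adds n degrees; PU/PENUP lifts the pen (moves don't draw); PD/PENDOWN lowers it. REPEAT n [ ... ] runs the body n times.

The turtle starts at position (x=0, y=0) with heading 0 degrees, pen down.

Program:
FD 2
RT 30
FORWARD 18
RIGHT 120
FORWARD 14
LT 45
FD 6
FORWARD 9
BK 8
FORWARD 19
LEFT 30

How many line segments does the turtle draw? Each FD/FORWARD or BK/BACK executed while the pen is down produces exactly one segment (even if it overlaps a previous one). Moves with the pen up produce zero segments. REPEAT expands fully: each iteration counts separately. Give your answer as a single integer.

Executing turtle program step by step:
Start: pos=(0,0), heading=0, pen down
FD 2: (0,0) -> (2,0) [heading=0, draw]
RT 30: heading 0 -> 330
FD 18: (2,0) -> (17.588,-9) [heading=330, draw]
RT 120: heading 330 -> 210
FD 14: (17.588,-9) -> (5.464,-16) [heading=210, draw]
LT 45: heading 210 -> 255
FD 6: (5.464,-16) -> (3.911,-21.796) [heading=255, draw]
FD 9: (3.911,-21.796) -> (1.582,-30.489) [heading=255, draw]
BK 8: (1.582,-30.489) -> (3.652,-22.761) [heading=255, draw]
FD 19: (3.652,-22.761) -> (-1.265,-41.114) [heading=255, draw]
LT 30: heading 255 -> 285
Final: pos=(-1.265,-41.114), heading=285, 7 segment(s) drawn
Segments drawn: 7

Answer: 7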